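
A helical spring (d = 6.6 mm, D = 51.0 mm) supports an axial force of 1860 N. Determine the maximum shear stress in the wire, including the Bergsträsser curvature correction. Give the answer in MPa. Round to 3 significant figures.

Spring index C = D/d = 51.0/6.6 = 7.7273
K_B = (4C+2)/(4C−3) = 32.909/27.909 = 1.1792
τ₀ = 8FD/(πd³) = 8·1860·51.0/(π·6.6³) = 758880/903.2 = 840.22 MPa
τ_max = K·τ₀ = 1.1792 × 840.22 = 990.74 MPa

991 MPa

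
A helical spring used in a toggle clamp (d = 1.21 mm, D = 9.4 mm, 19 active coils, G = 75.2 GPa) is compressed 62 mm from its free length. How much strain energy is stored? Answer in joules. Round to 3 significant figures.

2.45 J

k = Gd⁴/(8D³N_a) = (75.2×10³)(1.21⁴)/(8·9.4³·19) = 1.2768 N/mm
U = ½kδ² = 0.5 × 1.2768 × 62² = 2454.1 N·mm = 2.4541 J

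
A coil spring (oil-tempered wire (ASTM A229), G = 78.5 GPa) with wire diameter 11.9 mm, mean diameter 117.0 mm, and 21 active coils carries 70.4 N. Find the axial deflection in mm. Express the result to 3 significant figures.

k = Gd⁴/(8D³N_a) = (78.5×10³)(11.9⁴)/(8·117.0³·21) = 5.8505 N/mm
δ = F/k = 70.4 / 5.8505 = 12.033 mm

12.0 mm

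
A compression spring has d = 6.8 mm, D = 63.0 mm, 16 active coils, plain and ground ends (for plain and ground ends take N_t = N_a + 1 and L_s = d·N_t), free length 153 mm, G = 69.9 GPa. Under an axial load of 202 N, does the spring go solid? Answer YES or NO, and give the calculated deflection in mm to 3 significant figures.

YES, δ = 43.3 mm

k = Gd⁴/(8D³N_a) = (69.9×10³)(6.8⁴)/(8·63.0³·16) = 4.6696 N/mm
N_t = 17; L_s = 6.8·17 = 115.6 mm; δ_solid = L₀ − L_s = 153 − 115.6 = 37.4 mm
δ = F/k = 202/4.6696 = 43.258 mm
δ ≥ δ_solid → spring goes solid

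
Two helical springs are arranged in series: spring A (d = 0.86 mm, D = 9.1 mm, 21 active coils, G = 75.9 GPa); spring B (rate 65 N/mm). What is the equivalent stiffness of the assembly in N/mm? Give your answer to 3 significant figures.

k_A = Gd⁴/(8D³N_a) = (75.9×10³)(0.86⁴)/(8·9.1³·21) = 0.32795 N/mm
Series: 1/k_eq = 1/0.32795 + 1/65 = 3.0647; k_eq = 0.3263 N/mm

0.326 N/mm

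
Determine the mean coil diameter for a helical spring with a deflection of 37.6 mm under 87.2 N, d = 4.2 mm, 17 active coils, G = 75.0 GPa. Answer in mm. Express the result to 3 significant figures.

42.0 mm

Required rate k = F/δ = 87.2/37.6 = 2.3191 N/mm
D = (Gd⁴/(8N_a·k))^(1/3) = (75.0×10³·4.2⁴/(8·17·2.3191))^(1/3)
  = (73993)^(1/3) = 41.9820 mm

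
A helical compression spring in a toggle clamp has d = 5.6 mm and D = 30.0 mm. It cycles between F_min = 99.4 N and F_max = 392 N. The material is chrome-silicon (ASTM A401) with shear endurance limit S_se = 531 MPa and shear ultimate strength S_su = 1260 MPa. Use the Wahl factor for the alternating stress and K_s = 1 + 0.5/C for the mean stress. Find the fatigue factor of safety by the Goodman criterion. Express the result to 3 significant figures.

C = D/d = 30.0/5.6 = 5.3571; K_W = (4C−1)/(4C−4)+0.615/C = 1.2869; K_s = 1+0.5/C = 1.0933
F_a = (F_max−F_min)/2 = 146.3 N; F_m = (F_max+F_min)/2 = 245.7 N
τ_a = K_W·8F_aD/(πd³) = 1.2869 × 63.642 = 81.902 MPa
τ_m = K_s·8F_mD/(πd³) = 1.0933 × 106.88 = 116.86 MPa
Goodman: 1/n_f = τ_a/S_se + τ_m/S_su = 81.902/531 + 116.86/1260 = 0.15424 + 0.09274 = 0.24699
n_f = 1/0.24699 = 4.049

4.05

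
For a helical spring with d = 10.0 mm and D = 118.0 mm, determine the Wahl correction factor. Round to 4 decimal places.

1.1216

C = D/d = 118.0/10.0 = 11.8000
K_W = (4C−1)/(4C−4) + 0.615/C = 46.200/43.200 + 0.0521 = 1.1216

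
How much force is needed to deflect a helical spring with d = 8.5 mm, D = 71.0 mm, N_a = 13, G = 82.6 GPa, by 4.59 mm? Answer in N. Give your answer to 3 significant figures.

k = Gd⁴/(8D³N_a) = (82.6×10³)(8.5⁴)/(8·71.0³·13) = 11.584 N/mm
F = k·δ = 11.584 × 4.59 = 53.169 N

53.2 N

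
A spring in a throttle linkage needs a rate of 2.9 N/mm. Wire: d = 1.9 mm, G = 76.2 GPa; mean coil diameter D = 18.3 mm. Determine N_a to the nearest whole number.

N_a = Gd⁴/(8D³k) = (76.2×10³ × 1.9⁴)/(8 × 18.3³ × 2.9)
    = 993046 / 142181 = 6.984 → 7 coils

7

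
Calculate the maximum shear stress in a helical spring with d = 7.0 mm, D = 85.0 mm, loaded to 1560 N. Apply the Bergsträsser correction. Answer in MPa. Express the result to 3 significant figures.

Spring index C = D/d = 85.0/7.0 = 12.1429
K_B = (4C+2)/(4C−3) = 50.571/45.571 = 1.1097
τ₀ = 8FD/(πd³) = 8·1560·85.0/(π·7.0³) = 1.0608e+06/1077.6 = 984.44 MPa
τ_max = K·τ₀ = 1.1097 × 984.44 = 1092.5 MPa

1090 MPa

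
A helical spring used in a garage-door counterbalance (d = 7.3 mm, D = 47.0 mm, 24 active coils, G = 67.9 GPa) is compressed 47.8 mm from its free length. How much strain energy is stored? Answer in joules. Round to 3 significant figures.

k = Gd⁴/(8D³N_a) = (67.9×10³)(7.3⁴)/(8·47.0³·24) = 9.6731 N/mm
U = ½kδ² = 0.5 × 9.6731 × 47.8² = 11051 N·mm = 11.051 J

11.1 J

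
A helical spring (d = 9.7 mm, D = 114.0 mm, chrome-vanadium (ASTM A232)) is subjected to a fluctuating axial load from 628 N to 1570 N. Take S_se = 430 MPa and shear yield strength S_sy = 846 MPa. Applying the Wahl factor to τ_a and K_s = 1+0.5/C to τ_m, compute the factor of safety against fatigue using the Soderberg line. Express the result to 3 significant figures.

1.22

C = D/d = 114.0/9.7 = 11.7526; K_W = (4C−1)/(4C−4)+0.615/C = 1.1221; K_s = 1+0.5/C = 1.0425
F_a = (F_max−F_min)/2 = 471 N; F_m = (F_max+F_min)/2 = 1099 N
τ_a = K_W·8F_aD/(πd³) = 1.1221 × 149.81 = 168.1 MPa
τ_m = K_s·8F_mD/(πd³) = 1.0425 × 349.56 = 364.44 MPa
Soderberg: 1/n_f = τ_a/S_se + τ_m/S_sy = 168.1/430 + 364.44/846 = 0.39094 + 0.43078 = 0.82171
n_f = 1/0.82171 = 1.217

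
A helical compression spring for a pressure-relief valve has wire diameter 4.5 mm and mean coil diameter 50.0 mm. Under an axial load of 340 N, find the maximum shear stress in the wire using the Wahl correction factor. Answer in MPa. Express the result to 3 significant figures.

Spring index C = D/d = 50.0/4.5 = 11.1111
K_W = (4C−1)/(4C−4) + 0.615/C = 43.444/40.444 + 0.0554 = 1.1295
τ₀ = 8FD/(πd³) = 8·340·50.0/(π·4.5³) = 136000/286.28 = 475.06 MPa
τ_max = K·τ₀ = 1.1295 × 475.06 = 536.6 MPa

537 MPa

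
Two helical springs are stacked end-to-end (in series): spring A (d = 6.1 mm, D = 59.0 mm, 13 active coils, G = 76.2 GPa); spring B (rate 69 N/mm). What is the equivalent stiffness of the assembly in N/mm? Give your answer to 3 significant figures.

4.61 N/mm

k_A = Gd⁴/(8D³N_a) = (76.2×10³)(6.1⁴)/(8·59.0³·13) = 4.9395 N/mm
Series: 1/k_eq = 1/4.9395 + 1/69 = 0.21694; k_eq = 4.6095 N/mm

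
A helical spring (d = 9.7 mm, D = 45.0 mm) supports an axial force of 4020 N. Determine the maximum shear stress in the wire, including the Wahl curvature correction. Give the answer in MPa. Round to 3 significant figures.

676 MPa

Spring index C = D/d = 45.0/9.7 = 4.6392
K_W = (4C−1)/(4C−4) + 0.615/C = 17.557/14.557 + 0.1326 = 1.3387
τ₀ = 8FD/(πd³) = 8·4020·45.0/(π·9.7³) = 1.4472e+06/2867.2 = 504.74 MPa
τ_max = K·τ₀ = 1.3387 × 504.74 = 675.67 MPa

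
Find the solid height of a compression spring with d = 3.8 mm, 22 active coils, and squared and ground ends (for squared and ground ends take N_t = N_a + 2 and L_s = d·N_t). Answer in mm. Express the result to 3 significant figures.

91.2 mm

squared and ground ends: N_t = N_a + 2 = 22 + 2 = 24
L_s = d·N_t = 3.8 × 24 = 91.2 mm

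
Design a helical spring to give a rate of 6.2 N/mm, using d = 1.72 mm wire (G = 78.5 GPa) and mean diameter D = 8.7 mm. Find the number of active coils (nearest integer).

N_a = Gd⁴/(8D³k) = (78.5×10³ × 1.72⁴)/(8 × 8.7³ × 6.2)
    = 687042 / 32661.7 = 21.04 → 21 coils

21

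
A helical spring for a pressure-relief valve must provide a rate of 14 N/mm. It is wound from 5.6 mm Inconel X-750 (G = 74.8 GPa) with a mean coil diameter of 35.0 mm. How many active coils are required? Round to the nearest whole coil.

N_a = Gd⁴/(8D³k) = (74.8×10³ × 5.6⁴)/(8 × 35.0³ × 14)
    = 7.3562e+07 / 4.802e+06 = 15.32 → 15 coils

15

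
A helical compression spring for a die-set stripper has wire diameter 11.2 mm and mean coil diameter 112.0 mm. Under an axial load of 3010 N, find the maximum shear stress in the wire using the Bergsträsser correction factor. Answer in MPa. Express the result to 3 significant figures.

694 MPa

Spring index C = D/d = 112.0/11.2 = 10.0000
K_B = (4C+2)/(4C−3) = 42.000/37.000 = 1.1351
τ₀ = 8FD/(πd³) = 8·3010·112.0/(π·11.2³) = 2.69696e+06/4413.7 = 611.04 MPa
τ_max = K·τ₀ = 1.1351 × 611.04 = 693.61 MPa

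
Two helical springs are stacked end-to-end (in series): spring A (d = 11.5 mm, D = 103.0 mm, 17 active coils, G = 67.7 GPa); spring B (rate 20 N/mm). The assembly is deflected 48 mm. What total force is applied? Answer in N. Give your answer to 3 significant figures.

273 N

k_A = Gd⁴/(8D³N_a) = (67.7×10³)(11.5⁴)/(8·103.0³·17) = 7.9676 N/mm
Series: 1/k_eq = 1/7.9676 + 1/20 = 0.17551; k_eq = 5.6978 N/mm
F = k_eq·δ = 5.6978·48 = 273.49 N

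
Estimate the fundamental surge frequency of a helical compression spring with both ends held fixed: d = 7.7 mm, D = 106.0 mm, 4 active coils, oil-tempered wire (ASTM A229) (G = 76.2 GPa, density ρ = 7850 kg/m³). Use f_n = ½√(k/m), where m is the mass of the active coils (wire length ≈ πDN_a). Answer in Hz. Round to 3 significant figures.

k = Gd⁴/(8D³N_a) = (76.2×10³)(7.7⁴)/(8·106.0³·4) = 7.0283 N/mm = 7028.3 N/m
Wire length L = πDN_a = π·106.0·4 = 1332 mm
m = ρ·(πd²/4)·L = 7850 × 46.566×10⁻⁶ m² × 1.332 m = 0.48692 kg
f_n = ½√(k/m) = 0.5·√(7028.3/0.48692) = 0.5·√(14434) = 60.071 Hz

60.1 Hz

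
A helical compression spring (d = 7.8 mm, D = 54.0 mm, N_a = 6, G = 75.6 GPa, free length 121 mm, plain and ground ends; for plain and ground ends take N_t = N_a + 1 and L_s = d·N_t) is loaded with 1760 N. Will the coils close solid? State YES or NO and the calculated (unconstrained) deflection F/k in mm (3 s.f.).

k = Gd⁴/(8D³N_a) = (75.6×10³)(7.8⁴)/(8·54.0³·6) = 37.024 N/mm
N_t = 7; L_s = 7.8·7 = 54.6 mm; δ_solid = L₀ − L_s = 121 − 54.6 = 66.4 mm
δ = F/k = 1760/37.024 = 47.537 mm
δ < δ_solid → spring does not go solid

NO, δ = 47.5 mm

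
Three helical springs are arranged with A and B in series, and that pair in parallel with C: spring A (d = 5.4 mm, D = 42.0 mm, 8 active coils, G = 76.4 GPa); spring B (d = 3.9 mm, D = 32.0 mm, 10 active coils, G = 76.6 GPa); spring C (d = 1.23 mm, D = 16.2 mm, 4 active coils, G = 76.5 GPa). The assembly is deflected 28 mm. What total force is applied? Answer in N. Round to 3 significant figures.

k_A = Gd⁴/(8D³N_a) = (76.4×10³)(5.4⁴)/(8·42.0³·8) = 13.701 N/mm
k_B = Gd⁴/(8D³N_a) = (76.6×10³)(3.9⁴)/(8·32.0³·10) = 6.76 N/mm
k_C = Gd⁴/(8D³N_a) = (76.5×10³)(1.23⁴)/(8·16.2³·4) = 1.287 N/mm
Springs A,B series: k_AB = 1/(1/13.701+1/6.76) = 4.5266 N/mm; parallel with C: k_eq = 4.5266+1.287 = 5.8136 N/mm
F = k_eq·δ = 5.8136·28 = 162.78 N

163 N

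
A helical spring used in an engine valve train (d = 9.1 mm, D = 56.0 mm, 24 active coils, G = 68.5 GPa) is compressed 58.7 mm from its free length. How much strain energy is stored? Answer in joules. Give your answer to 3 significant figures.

24.0 J

k = Gd⁴/(8D³N_a) = (68.5×10³)(9.1⁴)/(8·56.0³·24) = 13.931 N/mm
U = ½kδ² = 0.5 × 13.931 × 58.7² = 24001 N·mm = 24.001 J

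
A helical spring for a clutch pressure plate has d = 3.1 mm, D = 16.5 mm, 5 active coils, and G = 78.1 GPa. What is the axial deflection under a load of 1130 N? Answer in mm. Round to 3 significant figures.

k = Gd⁴/(8D³N_a) = (78.1×10³)(3.1⁴)/(8·16.5³·5) = 40.141 N/mm
δ = F/k = 1130 / 40.141 = 28.151 mm

28.2 mm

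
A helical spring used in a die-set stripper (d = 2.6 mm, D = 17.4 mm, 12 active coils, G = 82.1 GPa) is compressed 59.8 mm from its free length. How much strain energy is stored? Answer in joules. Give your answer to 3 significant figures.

k = Gd⁴/(8D³N_a) = (82.1×10³)(2.6⁴)/(8·17.4³·12) = 7.4185 N/mm
U = ½kδ² = 0.5 × 7.4185 × 59.8² = 13264 N·mm = 13.264 J

13.3 J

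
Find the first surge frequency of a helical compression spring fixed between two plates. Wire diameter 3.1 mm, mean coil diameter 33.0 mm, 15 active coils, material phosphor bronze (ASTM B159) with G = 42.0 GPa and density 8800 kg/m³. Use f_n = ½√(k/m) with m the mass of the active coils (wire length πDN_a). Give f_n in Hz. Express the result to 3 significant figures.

k = Gd⁴/(8D³N_a) = (42.0×10³)(3.1⁴)/(8·33.0³·15) = 0.89944 N/mm = 899.44 N/m
Wire length L = πDN_a = π·33.0·15 = 1555.1 mm
m = ρ·(πd²/4)·L = 8800 × 7.5477×10⁻⁶ m² × 1.5551 m = 0.10329 kg
f_n = ½√(k/m) = 0.5·√(899.44/0.10329) = 0.5·√(8708.1) = 46.659 Hz

46.7 Hz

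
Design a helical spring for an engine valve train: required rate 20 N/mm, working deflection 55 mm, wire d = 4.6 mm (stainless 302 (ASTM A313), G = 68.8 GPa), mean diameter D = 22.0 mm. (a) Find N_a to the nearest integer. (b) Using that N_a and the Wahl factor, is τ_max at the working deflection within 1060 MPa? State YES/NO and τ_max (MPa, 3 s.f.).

(a) 18 coils; (b) YES, τ_max = 844 MPa

N_a = Gd⁴/(8D³k) = (68.8×10³)(4.6⁴)/(8·22.0³·20) = 18.08 → N_a = 18
Actual rate k = Gd⁴/(8D³·18) = 20.09 N/mm
Working load F = kδ = 20.09·55 = 1105 N
C = 22.0/4.6 = 4.7826; K_W = (4C−1)/(4C−4)+0.615/C = 1.3269
τ_max = K_W·8FD/(πd³) = 1.3269·635.98 = 843.86 MPa
τ_max ≤ 1060 MPa → acceptable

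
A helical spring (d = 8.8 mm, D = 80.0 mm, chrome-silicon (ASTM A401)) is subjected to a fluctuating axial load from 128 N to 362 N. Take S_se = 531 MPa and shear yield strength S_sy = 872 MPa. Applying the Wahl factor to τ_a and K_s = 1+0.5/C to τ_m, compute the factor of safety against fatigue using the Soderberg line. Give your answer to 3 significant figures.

C = D/d = 80.0/8.8 = 9.0909; K_W = (4C−1)/(4C−4)+0.615/C = 1.1603; K_s = 1+0.5/C = 1.0550
F_a = (F_max−F_min)/2 = 117 N; F_m = (F_max+F_min)/2 = 245 N
τ_a = K_W·8F_aD/(πd³) = 1.1603 × 34.976 = 40.584 MPa
τ_m = K_s·8F_mD/(πd³) = 1.0550 × 73.24 = 77.268 MPa
Soderberg: 1/n_f = τ_a/S_se + τ_m/S_sy = 40.584/531 + 77.268/872 = 0.07643 + 0.08861 = 0.16504
n_f = 1/0.16504 = 6.059

6.06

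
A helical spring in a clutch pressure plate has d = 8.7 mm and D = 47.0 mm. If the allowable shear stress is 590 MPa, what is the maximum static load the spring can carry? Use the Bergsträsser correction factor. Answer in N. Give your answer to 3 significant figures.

2560 N

C = D/d = 47.0/8.7 = 5.4023
K_B = (4C+2)/(4C−3) = 23.609/18.609 = 1.2687
τ_max = K·8FD/(πd³) → F_max = τ_allow·πd³/(8DK)
F_max = 590·π·8.7³/(8·47.0·1.2687) = 1.2206e+06/477.03 = 2558.7 N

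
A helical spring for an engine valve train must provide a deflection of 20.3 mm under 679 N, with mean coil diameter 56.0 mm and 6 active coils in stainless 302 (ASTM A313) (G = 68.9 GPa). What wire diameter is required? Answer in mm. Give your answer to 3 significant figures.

Required rate k = F/δ = 679/20.3 = 33.448 N/mm
d = (8D³N_a·k / G)^(1/4) = (8·56.0³·6·33.448 / (68.9×10³))^0.25
  = (4092.2)^0.25 = 7.9982 mm

8.00 mm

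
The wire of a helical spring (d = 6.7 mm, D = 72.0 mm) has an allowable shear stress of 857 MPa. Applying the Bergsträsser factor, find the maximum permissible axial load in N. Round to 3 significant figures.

1250 N

C = D/d = 72.0/6.7 = 10.7463
K_B = (4C+2)/(4C−3) = 44.985/39.985 = 1.1250
τ_max = K·8FD/(πd³) → F_max = τ_allow·πd³/(8DK)
F_max = 857·π·6.7³/(8·72.0·1.1250) = 8.0976e+05/648.03 = 1249.6 N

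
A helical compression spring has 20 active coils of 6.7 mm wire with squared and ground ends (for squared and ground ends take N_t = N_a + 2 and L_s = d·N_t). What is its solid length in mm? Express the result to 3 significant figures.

squared and ground ends: N_t = N_a + 2 = 20 + 2 = 22
L_s = d·N_t = 6.7 × 22 = 147.4 mm

147 mm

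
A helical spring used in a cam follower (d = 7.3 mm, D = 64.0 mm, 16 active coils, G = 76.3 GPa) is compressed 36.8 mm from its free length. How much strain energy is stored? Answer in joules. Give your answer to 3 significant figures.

4.37 J

k = Gd⁴/(8D³N_a) = (76.3×10³)(7.3⁴)/(8·64.0³·16) = 6.4575 N/mm
U = ½kδ² = 0.5 × 6.4575 × 36.8² = 4372.5 N·mm = 4.3725 J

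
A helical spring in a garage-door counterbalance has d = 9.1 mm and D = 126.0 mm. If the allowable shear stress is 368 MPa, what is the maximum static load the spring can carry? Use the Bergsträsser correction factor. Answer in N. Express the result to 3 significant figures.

789 N

C = D/d = 126.0/9.1 = 13.8462
K_B = (4C+2)/(4C−3) = 57.385/52.385 = 1.0954
τ_max = K·8FD/(πd³) → F_max = τ_allow·πd³/(8DK)
F_max = 368·π·9.1³/(8·126.0·1.0954) = 8.7121e+05/1104.2 = 788.99 N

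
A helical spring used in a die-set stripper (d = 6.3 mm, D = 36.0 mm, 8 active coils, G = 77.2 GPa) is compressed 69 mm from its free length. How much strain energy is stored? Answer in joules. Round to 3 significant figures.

k = Gd⁴/(8D³N_a) = (77.2×10³)(6.3⁴)/(8·36.0³·8) = 40.728 N/mm
U = ½kδ² = 0.5 × 40.728 × 69² = 96953 N·mm = 96.953 J

97.0 J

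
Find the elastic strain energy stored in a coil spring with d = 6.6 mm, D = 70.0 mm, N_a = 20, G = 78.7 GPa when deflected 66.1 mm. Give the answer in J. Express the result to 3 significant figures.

5.94 J

k = Gd⁴/(8D³N_a) = (78.7×10³)(6.6⁴)/(8·70.0³·20) = 2.721 N/mm
U = ½kδ² = 0.5 × 2.721 × 66.1² = 5944.4 N·mm = 5.9444 J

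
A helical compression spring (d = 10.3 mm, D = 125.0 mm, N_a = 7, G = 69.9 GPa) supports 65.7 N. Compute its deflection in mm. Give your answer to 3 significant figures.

9.13 mm

k = Gd⁴/(8D³N_a) = (69.9×10³)(10.3⁴)/(8·125.0³·7) = 7.193 N/mm
δ = F/k = 65.7 / 7.193 = 9.1339 mm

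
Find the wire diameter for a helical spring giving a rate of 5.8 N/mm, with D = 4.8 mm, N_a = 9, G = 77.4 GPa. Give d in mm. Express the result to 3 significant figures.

d = (8D³N_a·k / G)^(1/4) = (8·4.8³·9·5.8 / (77.4×10³))^0.25
  = (0.59668)^0.25 = 0.8789 mm

0.879 mm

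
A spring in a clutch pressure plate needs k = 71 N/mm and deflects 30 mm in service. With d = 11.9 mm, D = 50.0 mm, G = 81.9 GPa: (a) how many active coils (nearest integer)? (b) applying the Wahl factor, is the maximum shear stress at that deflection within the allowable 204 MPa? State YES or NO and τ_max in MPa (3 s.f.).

N_a = Gd⁴/(8D³k) = (81.9×10³)(11.9⁴)/(8·50.0³·71) = 23.13 → N_a = 23
Actual rate k = Gd⁴/(8D³·23) = 71.408 N/mm
Working load F = kδ = 71.408·30 = 2142.2 N
C = 50.0/11.9 = 4.2017; K_W = (4C−1)/(4C−4)+0.615/C = 1.3806
τ_max = K_W·8FD/(πd³) = 1.3806·161.86 = 223.46 MPa
τ_max > 204 MPa → exceeds allowable

(a) 23 coils; (b) NO, τ_max = 223 MPa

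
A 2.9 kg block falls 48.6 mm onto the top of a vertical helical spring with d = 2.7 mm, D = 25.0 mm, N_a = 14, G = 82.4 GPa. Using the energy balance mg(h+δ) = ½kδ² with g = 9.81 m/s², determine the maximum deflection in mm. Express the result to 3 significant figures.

46.5 mm

k = Gd⁴/(8D³N_a) = (82.4×10³)(2.7⁴)/(8·25.0³·14) = 2.5023 N/mm
W = mg = 2.9 × 9.81 = 28.449 N
½kδ² − Wδ − Wh = 0 → δ = (W + √(W² + 2kWh))/k
δ = (28.449 + √(809.35 + 6919.54))/2.5023 = (28.449 + 87.914)/2.5023 = 46.502 mm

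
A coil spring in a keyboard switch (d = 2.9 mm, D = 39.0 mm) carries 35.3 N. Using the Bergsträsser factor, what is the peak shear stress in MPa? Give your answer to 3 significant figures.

158 MPa

Spring index C = D/d = 39.0/2.9 = 13.4483
K_B = (4C+2)/(4C−3) = 55.793/50.793 = 1.0984
τ₀ = 8FD/(πd³) = 8·35.3·39.0/(π·2.9³) = 11013.6/76.62 = 143.74 MPa
τ_max = K·τ₀ = 1.0984 × 143.74 = 157.89 MPa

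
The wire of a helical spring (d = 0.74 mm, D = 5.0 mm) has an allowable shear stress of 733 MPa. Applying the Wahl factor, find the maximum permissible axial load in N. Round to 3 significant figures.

C = D/d = 5.0/0.74 = 6.7568
K_W = (4C−1)/(4C−4) + 0.615/C = 26.027/23.027 + 0.0910 = 1.2213
τ_max = K·8FD/(πd³) → F_max = τ_allow·πd³/(8DK)
F_max = 733·π·0.74³/(8·5.0·1.2213) = 933.14/48.852 = 19.101 N

19.1 N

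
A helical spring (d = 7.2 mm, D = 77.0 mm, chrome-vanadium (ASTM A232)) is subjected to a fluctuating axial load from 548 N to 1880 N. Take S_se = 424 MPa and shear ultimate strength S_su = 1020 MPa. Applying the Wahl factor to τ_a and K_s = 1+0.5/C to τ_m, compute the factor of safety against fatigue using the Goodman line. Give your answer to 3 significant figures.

C = D/d = 77.0/7.2 = 10.6944; K_W = (4C−1)/(4C−4)+0.615/C = 1.1349; K_s = 1+0.5/C = 1.0468
F_a = (F_max−F_min)/2 = 666 N; F_m = (F_max+F_min)/2 = 1214 N
τ_a = K_W·8F_aD/(πd³) = 1.1349 × 349.87 = 397.06 MPa
τ_m = K_s·8F_mD/(πd³) = 1.0468 × 637.75 = 667.57 MPa
Goodman: 1/n_f = τ_a/S_se + τ_m/S_su = 397.06/424 + 667.57/1020 = 0.93646 + 0.65448 = 1.5909
n_f = 1/1.5909 = 0.6286

0.629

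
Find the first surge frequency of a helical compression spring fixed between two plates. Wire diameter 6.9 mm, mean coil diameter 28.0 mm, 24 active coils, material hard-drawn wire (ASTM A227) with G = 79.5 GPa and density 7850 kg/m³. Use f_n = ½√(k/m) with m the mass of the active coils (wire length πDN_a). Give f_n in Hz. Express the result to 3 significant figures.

k = Gd⁴/(8D³N_a) = (79.5×10³)(6.9⁴)/(8·28.0³·24) = 42.755 N/mm = 42755 N/m
Wire length L = πDN_a = π·28.0·24 = 2111.2 mm
m = ρ·(πd²/4)·L = 7850 × 37.393×10⁻⁶ m² × 2.1112 m = 0.61969 kg
f_n = ½√(k/m) = 0.5·√(42755/0.61969) = 0.5·√(68994) = 131.33 Hz

131 Hz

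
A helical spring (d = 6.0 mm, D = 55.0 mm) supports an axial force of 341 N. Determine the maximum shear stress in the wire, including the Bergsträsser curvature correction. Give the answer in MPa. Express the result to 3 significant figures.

Spring index C = D/d = 55.0/6.0 = 9.1667
K_B = (4C+2)/(4C−3) = 38.667/33.667 = 1.1485
τ₀ = 8FD/(πd³) = 8·341·55.0/(π·6.0³) = 150040/678.58 = 221.11 MPa
τ_max = K·τ₀ = 1.1485 × 221.11 = 253.95 MPa

254 MPa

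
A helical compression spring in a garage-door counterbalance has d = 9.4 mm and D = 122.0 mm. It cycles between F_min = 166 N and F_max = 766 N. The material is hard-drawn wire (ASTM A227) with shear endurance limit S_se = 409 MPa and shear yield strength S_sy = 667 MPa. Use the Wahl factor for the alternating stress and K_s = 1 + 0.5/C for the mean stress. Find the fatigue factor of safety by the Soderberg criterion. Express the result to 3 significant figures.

1.74

C = D/d = 122.0/9.4 = 12.9787; K_W = (4C−1)/(4C−4)+0.615/C = 1.1100; K_s = 1+0.5/C = 1.0385
F_a = (F_max−F_min)/2 = 300 N; F_m = (F_max+F_min)/2 = 466 N
τ_a = K_W·8F_aD/(πd³) = 1.1100 × 112.21 = 124.55 MPa
τ_m = K_s·8F_mD/(πd³) = 1.0385 × 174.3 = 181.02 MPa
Soderberg: 1/n_f = τ_a/S_se + τ_m/S_sy = 124.55/409 + 181.02/667 = 0.30453 + 0.27139 = 0.57592
n_f = 1/0.57592 = 1.736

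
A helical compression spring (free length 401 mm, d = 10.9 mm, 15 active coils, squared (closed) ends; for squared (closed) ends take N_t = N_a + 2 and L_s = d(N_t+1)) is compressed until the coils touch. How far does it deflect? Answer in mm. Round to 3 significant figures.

N_t = 17; L_s = 10.9·18 = 196.2 mm
δ_solid = L₀ − L_s = 401 − 196.2 = 204.8 mm

205 mm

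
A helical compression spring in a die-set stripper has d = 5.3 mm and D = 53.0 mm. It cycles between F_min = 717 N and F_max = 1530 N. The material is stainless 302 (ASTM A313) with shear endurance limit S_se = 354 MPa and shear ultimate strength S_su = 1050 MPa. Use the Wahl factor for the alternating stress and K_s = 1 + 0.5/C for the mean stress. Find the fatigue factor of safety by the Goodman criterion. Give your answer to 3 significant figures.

C = D/d = 53.0/5.3 = 10.0000; K_W = (4C−1)/(4C−4)+0.615/C = 1.1448; K_s = 1+0.5/C = 1.0500
F_a = (F_max−F_min)/2 = 406.5 N; F_m = (F_max+F_min)/2 = 1123.5 N
τ_a = K_W·8F_aD/(πd³) = 1.1448 × 368.51 = 421.88 MPa
τ_m = K_s·8F_mD/(πd³) = 1.0500 × 1018.5 = 1069.4 MPa
Goodman: 1/n_f = τ_a/S_se + τ_m/S_su = 421.88/354 + 1069.4/1050 = 1.19176 + 1.01850 = 2.2103
n_f = 1/2.2103 = 0.4524

0.452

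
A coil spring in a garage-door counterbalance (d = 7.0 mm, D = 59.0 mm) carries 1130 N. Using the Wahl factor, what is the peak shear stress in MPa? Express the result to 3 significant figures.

581 MPa

Spring index C = D/d = 59.0/7.0 = 8.4286
K_W = (4C−1)/(4C−4) + 0.615/C = 32.714/29.714 + 0.0730 = 1.1739
τ₀ = 8FD/(πd³) = 8·1130·59.0/(π·7.0³) = 533360/1077.6 = 494.97 MPa
τ_max = K·τ₀ = 1.1739 × 494.97 = 581.06 MPa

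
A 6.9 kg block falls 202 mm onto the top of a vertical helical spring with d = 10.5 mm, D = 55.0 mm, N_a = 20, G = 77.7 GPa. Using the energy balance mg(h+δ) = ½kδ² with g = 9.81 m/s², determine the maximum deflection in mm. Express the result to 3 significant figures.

29.7 mm

k = Gd⁴/(8D³N_a) = (77.7×10³)(10.5⁴)/(8·55.0³·20) = 35.479 N/mm
W = mg = 6.9 × 9.81 = 67.689 N
½kδ² − Wδ − Wh = 0 → δ = (W + √(W² + 2kWh))/k
δ = (67.689 + √(4581.8 + 970219))/35.479 = (67.689 + 987.32)/35.479 = 29.736 mm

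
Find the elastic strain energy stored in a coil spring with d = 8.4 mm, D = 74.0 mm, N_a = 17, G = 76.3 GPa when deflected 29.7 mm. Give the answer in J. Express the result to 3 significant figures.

k = Gd⁴/(8D³N_a) = (76.3×10³)(8.4⁴)/(8·74.0³·17) = 6.893 N/mm
U = ½kδ² = 0.5 × 6.893 × 29.7² = 3040.1 N·mm = 3.0401 J

3.04 J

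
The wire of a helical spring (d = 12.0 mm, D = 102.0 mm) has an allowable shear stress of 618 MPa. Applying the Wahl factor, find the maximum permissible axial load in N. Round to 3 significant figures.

C = D/d = 102.0/12.0 = 8.5000
K_W = (4C−1)/(4C−4) + 0.615/C = 33.000/30.000 + 0.0724 = 1.1724
τ_max = K·8FD/(πd³) → F_max = τ_allow·πd³/(8DK)
F_max = 618·π·12.0³/(8·102.0·1.1724) = 3.3549e+06/956.64 = 3507 N

3510 N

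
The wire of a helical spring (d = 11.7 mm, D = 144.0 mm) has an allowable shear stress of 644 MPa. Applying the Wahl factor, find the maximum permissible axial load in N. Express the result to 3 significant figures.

2520 N

C = D/d = 144.0/11.7 = 12.3077
K_W = (4C−1)/(4C−4) + 0.615/C = 48.231/45.231 + 0.0500 = 1.1163
τ_max = K·8FD/(πd³) → F_max = τ_allow·πd³/(8DK)
F_max = 644·π·11.7³/(8·144.0·1.1163) = 3.2404e+06/1286 = 2519.8 N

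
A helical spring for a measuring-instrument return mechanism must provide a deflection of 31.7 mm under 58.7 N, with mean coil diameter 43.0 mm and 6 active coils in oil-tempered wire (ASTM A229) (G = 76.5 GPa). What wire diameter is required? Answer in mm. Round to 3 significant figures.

3.10 mm

Required rate k = F/δ = 58.7/31.7 = 1.8517 N/mm
d = (8D³N_a·k / G)^(1/4) = (8·43.0³·6·1.8517 / (76.5×10³))^0.25
  = (92.377)^0.25 = 3.1002 mm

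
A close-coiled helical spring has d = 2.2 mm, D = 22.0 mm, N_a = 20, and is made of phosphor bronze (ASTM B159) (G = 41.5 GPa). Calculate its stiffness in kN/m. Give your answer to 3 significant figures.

k = Gd⁴/(8D³N_a) = (41.5×10³ × 2.2⁴) / (8 × 22.0³ × 20)
  = 972162 / 1.70368e+06 = 0.57063 N/mm

0.571 kN/m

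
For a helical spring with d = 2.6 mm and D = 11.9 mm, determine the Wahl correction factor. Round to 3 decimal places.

C = D/d = 11.9/2.6 = 4.5769
K_W = (4C−1)/(4C−4) + 0.615/C = 17.308/14.308 + 0.1344 = 1.3440

1.344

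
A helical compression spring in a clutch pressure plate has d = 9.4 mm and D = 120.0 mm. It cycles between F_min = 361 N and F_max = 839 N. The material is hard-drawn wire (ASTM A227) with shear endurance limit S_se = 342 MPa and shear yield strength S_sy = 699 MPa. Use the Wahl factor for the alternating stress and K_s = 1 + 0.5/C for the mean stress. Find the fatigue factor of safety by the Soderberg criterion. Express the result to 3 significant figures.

C = D/d = 120.0/9.4 = 12.7660; K_W = (4C−1)/(4C−4)+0.615/C = 1.1119; K_s = 1+0.5/C = 1.0392
F_a = (F_max−F_min)/2 = 239 N; F_m = (F_max+F_min)/2 = 600 N
τ_a = K_W·8F_aD/(πd³) = 1.1119 × 87.93 = 97.771 MPa
τ_m = K_s·8F_mD/(πd³) = 1.0392 × 220.74 = 229.39 MPa
Soderberg: 1/n_f = τ_a/S_se + τ_m/S_sy = 97.771/342 + 229.39/699 = 0.28588 + 0.32817 = 0.61405
n_f = 1/0.61405 = 1.629

1.63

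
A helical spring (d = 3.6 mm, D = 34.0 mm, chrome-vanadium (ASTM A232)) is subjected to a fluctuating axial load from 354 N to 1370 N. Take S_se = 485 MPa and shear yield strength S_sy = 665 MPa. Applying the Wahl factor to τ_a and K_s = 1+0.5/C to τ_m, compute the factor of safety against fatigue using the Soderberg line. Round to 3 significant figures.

C = D/d = 34.0/3.6 = 9.4444; K_W = (4C−1)/(4C−4)+0.615/C = 1.1539; K_s = 1+0.5/C = 1.0529
F_a = (F_max−F_min)/2 = 508 N; F_m = (F_max+F_min)/2 = 862 N
τ_a = K_W·8F_aD/(πd³) = 1.1539 × 942.7 = 1087.8 MPa
τ_m = K_s·8F_mD/(πd³) = 1.0529 × 1599.6 = 1684.3 MPa
Soderberg: 1/n_f = τ_a/S_se + τ_m/S_sy = 1087.8/485 + 1684.3/665 = 2.24292 + 2.53280 = 4.7757
n_f = 1/4.7757 = 0.2094

0.209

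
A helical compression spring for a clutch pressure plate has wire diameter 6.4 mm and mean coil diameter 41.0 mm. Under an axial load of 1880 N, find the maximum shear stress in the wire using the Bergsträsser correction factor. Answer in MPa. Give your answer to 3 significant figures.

914 MPa

Spring index C = D/d = 41.0/6.4 = 6.4062
K_B = (4C+2)/(4C−3) = 27.625/22.625 = 1.2210
τ₀ = 8FD/(πd³) = 8·1880·41.0/(π·6.4³) = 616640/823.55 = 748.76 MPa
τ_max = K·τ₀ = 1.2210 × 748.76 = 914.23 MPa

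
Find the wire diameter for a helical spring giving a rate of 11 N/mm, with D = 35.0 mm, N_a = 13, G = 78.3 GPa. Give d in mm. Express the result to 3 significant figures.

d = (8D³N_a·k / G)^(1/4) = (8·35.0³·13·11 / (78.3×10³))^0.25
  = (626.42)^0.25 = 5.0028 mm

5.00 mm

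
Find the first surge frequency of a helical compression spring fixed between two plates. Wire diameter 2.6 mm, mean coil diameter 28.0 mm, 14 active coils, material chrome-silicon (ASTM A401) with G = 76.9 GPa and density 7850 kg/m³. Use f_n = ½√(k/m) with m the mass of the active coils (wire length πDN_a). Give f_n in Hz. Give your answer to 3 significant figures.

k = Gd⁴/(8D³N_a) = (76.9×10³)(2.6⁴)/(8·28.0³·14) = 1.4293 N/mm = 1429.3 N/m
Wire length L = πDN_a = π·28.0·14 = 1231.5 mm
m = ρ·(πd²/4)·L = 7850 × 5.3093×10⁻⁶ m² × 1.2315 m = 0.051327 kg
f_n = ½√(k/m) = 0.5·√(1429.3/0.051327) = 0.5·√(27847) = 83.438 Hz

83.4 Hz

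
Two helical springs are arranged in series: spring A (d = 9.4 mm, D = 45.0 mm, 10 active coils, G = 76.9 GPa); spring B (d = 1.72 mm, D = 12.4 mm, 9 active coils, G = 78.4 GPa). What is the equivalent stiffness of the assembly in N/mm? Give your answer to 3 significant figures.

k_A = Gd⁴/(8D³N_a) = (76.9×10³)(9.4⁴)/(8·45.0³·10) = 82.359 N/mm
k_B = Gd⁴/(8D³N_a) = (78.4×10³)(1.72⁴)/(8·12.4³·9) = 4.9984 N/mm
Series: 1/k_eq = 1/82.359 + 1/4.9984 = 0.21221; k_eq = 4.7124 N/mm

4.71 N/mm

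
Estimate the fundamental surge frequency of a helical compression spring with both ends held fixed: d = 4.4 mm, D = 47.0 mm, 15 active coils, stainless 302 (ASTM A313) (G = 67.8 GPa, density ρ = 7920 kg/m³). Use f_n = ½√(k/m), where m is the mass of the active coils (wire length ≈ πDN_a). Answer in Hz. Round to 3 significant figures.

k = Gd⁴/(8D³N_a) = (67.8×10³)(4.4⁴)/(8·47.0³·15) = 2.0397 N/mm = 2039.7 N/m
Wire length L = πDN_a = π·47.0·15 = 2214.8 mm
m = ρ·(πd²/4)·L = 7920 × 15.205×10⁻⁶ m² × 2.2148 m = 0.26672 kg
f_n = ½√(k/m) = 0.5·√(2039.7/0.26672) = 0.5·√(7647.3) = 43.724 Hz

43.7 Hz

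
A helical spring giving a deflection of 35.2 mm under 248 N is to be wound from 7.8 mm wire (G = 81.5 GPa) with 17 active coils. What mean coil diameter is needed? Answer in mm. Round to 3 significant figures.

Required rate k = F/δ = 248/35.2 = 7.0455 N/mm
D = (Gd⁴/(8N_a·k))^(1/3) = (81.5×10³·7.8⁴/(8·17·7.0455))^(1/3)
  = (314839)^(1/3) = 68.0293 mm

68.0 mm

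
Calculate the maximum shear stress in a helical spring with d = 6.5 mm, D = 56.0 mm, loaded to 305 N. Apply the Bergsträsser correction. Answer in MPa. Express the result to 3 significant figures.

184 MPa

Spring index C = D/d = 56.0/6.5 = 8.6154
K_B = (4C+2)/(4C−3) = 36.462/31.462 = 1.1589
τ₀ = 8FD/(πd³) = 8·305·56.0/(π·6.5³) = 136640/862.76 = 158.38 MPa
τ_max = K·τ₀ = 1.1589 × 158.38 = 183.55 MPa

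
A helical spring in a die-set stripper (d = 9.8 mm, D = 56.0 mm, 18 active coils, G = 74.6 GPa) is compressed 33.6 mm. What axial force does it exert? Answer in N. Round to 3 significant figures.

914 N

k = Gd⁴/(8D³N_a) = (74.6×10³)(9.8⁴)/(8·56.0³·18) = 27.209 N/mm
F = k·δ = 27.209 × 33.6 = 914.23 N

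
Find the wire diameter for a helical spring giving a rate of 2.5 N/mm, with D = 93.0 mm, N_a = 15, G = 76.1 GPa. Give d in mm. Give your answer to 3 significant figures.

7.50 mm

d = (8D³N_a·k / G)^(1/4) = (8·93.0³·15·2.5 / (76.1×10³))^0.25
  = (3170.9)^0.25 = 7.5041 mm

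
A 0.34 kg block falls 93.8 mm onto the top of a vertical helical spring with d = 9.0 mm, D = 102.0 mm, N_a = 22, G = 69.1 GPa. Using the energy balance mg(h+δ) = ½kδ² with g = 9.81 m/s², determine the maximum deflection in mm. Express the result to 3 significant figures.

17.5 mm

k = Gd⁴/(8D³N_a) = (69.1×10³)(9.0⁴)/(8·102.0³·22) = 2.4274 N/mm
W = mg = 0.34 × 9.81 = 3.3354 N
½kδ² − Wδ − Wh = 0 → δ = (W + √(W² + 2kWh))/k
δ = (3.3354 + √(11.125 + 1518.85))/2.4274 = (3.3354 + 39.115)/2.4274 = 17.488 mm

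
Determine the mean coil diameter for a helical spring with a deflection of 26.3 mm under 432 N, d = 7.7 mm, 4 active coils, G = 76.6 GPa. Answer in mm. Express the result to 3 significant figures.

80.0 mm

Required rate k = F/δ = 432/26.3 = 16.426 N/mm
D = (Gd⁴/(8N_a·k))^(1/3) = (76.6×10³·7.7⁴/(8·4·16.426))^(1/3)
  = (512287)^(1/3) = 80.0150 mm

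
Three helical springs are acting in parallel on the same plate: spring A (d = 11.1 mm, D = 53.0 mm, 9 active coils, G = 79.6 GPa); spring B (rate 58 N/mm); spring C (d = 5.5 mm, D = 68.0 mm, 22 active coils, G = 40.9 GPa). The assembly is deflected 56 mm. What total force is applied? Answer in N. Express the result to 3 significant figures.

9600 N

k_A = Gd⁴/(8D³N_a) = (79.6×10³)(11.1⁴)/(8·53.0³·9) = 112.73 N/mm
k_C = Gd⁴/(8D³N_a) = (40.9×10³)(5.5⁴)/(8·68.0³·22) = 0.67629 N/mm
Parallel: k_eq = 112.73 + 58 + 0.67629 = 171.41 N/mm
F = k_eq·δ = 171.41·56 = 9598.8 N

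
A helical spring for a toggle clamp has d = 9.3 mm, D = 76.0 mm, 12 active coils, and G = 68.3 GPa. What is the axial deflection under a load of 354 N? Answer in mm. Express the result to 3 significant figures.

29.2 mm

k = Gd⁴/(8D³N_a) = (68.3×10³)(9.3⁴)/(8·76.0³·12) = 12.124 N/mm
δ = F/k = 354 / 12.124 = 29.199 mm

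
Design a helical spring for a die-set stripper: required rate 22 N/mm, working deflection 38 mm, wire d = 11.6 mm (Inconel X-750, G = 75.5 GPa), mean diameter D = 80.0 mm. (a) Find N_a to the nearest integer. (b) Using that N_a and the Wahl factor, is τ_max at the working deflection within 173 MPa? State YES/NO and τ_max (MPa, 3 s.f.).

(a) 15 coils; (b) YES, τ_max = 134 MPa

N_a = Gd⁴/(8D³k) = (75.5×10³)(11.6⁴)/(8·80.0³·22) = 15.17 → N_a = 15
Actual rate k = Gd⁴/(8D³·15) = 22.25 N/mm
Working load F = kδ = 22.25·38 = 845.5 N
C = 80.0/11.6 = 6.8966; K_W = (4C−1)/(4C−4)+0.615/C = 1.2164
τ_max = K_W·8FD/(πd³) = 1.2164·110.35 = 134.22 MPa
τ_max ≤ 173 MPa → acceptable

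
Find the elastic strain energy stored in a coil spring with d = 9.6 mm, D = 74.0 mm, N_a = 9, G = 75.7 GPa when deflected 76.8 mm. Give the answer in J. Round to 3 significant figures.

65.0 J

k = Gd⁴/(8D³N_a) = (75.7×10³)(9.6⁴)/(8·74.0³·9) = 22.037 N/mm
U = ½kδ² = 0.5 × 22.037 × 76.8² = 64990 N·mm = 64.99 J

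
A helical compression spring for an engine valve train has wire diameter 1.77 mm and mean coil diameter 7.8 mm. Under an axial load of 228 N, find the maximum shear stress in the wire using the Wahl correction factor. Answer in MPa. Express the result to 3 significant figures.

1110 MPa

Spring index C = D/d = 7.8/1.77 = 4.4068
K_W = (4C−1)/(4C−4) + 0.615/C = 16.627/13.627 + 0.1396 = 1.3597
τ₀ = 8FD/(πd³) = 8·228·7.8/(π·1.77³) = 14227.2/17.421 = 816.68 MPa
τ_max = K·τ₀ = 1.3597 × 816.68 = 1110.4 MPa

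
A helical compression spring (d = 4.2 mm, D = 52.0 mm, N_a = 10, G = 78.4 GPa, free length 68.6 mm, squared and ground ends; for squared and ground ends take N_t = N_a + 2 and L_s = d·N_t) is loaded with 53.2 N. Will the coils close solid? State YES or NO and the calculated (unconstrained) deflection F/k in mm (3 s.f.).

YES, δ = 24.5 mm

k = Gd⁴/(8D³N_a) = (78.4×10³)(4.2⁴)/(8·52.0³·10) = 2.1688 N/mm
N_t = 12; L_s = 4.2·12 = 50.4 mm; δ_solid = L₀ − L_s = 68.6 − 50.4 = 18.2 mm
δ = F/k = 53.2/2.1688 = 24.53 mm
δ ≥ δ_solid → spring goes solid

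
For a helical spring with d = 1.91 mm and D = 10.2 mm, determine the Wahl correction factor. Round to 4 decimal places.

1.2880

C = D/d = 10.2/1.91 = 5.3403
K_W = (4C−1)/(4C−4) + 0.615/C = 20.361/17.361 + 0.1152 = 1.2880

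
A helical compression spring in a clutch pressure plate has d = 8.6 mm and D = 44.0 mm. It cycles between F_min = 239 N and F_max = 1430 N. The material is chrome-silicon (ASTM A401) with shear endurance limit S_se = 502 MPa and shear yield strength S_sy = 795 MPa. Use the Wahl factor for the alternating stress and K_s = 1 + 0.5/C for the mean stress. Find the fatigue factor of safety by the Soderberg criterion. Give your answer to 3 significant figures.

C = D/d = 44.0/8.6 = 5.1163; K_W = (4C−1)/(4C−4)+0.615/C = 1.3024; K_s = 1+0.5/C = 1.0977
F_a = (F_max−F_min)/2 = 595.5 N; F_m = (F_max+F_min)/2 = 834.5 N
τ_a = K_W·8F_aD/(πd³) = 1.3024 × 104.9 = 136.62 MPa
τ_m = K_s·8F_mD/(πd³) = 1.0977 × 147 = 161.37 MPa
Soderberg: 1/n_f = τ_a/S_se + τ_m/S_sy = 136.62/502 + 161.37/795 = 0.27216 + 0.20298 = 0.47514
n_f = 1/0.47514 = 2.105

2.10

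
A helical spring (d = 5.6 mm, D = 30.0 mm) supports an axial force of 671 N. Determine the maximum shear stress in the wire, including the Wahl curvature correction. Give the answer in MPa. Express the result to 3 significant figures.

376 MPa

Spring index C = D/d = 30.0/5.6 = 5.3571
K_W = (4C−1)/(4C−4) + 0.615/C = 20.429/17.429 + 0.1148 = 1.2869
τ₀ = 8FD/(πd³) = 8·671·30.0/(π·5.6³) = 161040/551.71 = 291.89 MPa
τ_max = K·τ₀ = 1.2869 × 291.89 = 375.64 MPa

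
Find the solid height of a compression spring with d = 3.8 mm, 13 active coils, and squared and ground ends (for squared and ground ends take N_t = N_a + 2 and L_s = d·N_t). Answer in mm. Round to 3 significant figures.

squared and ground ends: N_t = N_a + 2 = 13 + 2 = 15
L_s = d·N_t = 3.8 × 15 = 57 mm

57.0 mm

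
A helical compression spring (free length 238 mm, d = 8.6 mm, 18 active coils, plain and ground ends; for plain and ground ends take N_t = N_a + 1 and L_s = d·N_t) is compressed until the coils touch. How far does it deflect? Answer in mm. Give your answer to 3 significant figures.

74.6 mm

N_t = 19; L_s = 8.6·19 = 163.4 mm
δ_solid = L₀ − L_s = 238 − 163.4 = 74.6 mm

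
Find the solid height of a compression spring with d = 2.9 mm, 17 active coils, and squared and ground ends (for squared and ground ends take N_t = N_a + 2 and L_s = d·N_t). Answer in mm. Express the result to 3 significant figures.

55.1 mm

squared and ground ends: N_t = N_a + 2 = 17 + 2 = 19
L_s = d·N_t = 2.9 × 19 = 55.1 mm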